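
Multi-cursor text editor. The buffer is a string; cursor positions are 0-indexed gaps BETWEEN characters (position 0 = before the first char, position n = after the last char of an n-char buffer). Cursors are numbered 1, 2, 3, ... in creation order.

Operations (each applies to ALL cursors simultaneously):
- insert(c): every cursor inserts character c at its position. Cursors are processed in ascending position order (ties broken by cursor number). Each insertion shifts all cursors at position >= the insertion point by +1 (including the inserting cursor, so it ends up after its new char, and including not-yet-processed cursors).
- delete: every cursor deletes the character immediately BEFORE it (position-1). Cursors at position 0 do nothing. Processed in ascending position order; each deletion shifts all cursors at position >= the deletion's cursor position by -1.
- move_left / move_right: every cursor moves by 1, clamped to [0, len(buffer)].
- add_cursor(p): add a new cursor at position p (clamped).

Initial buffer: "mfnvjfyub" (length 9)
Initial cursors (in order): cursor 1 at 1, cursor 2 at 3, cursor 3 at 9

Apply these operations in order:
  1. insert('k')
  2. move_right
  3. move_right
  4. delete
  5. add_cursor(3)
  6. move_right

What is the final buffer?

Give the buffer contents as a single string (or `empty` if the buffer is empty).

After op 1 (insert('k')): buffer="mkfnkvjfyubk" (len 12), cursors c1@2 c2@5 c3@12, authorship .1..2......3
After op 2 (move_right): buffer="mkfnkvjfyubk" (len 12), cursors c1@3 c2@6 c3@12, authorship .1..2......3
After op 3 (move_right): buffer="mkfnkvjfyubk" (len 12), cursors c1@4 c2@7 c3@12, authorship .1..2......3
After op 4 (delete): buffer="mkfkvfyub" (len 9), cursors c1@3 c2@5 c3@9, authorship .1.2.....
After op 5 (add_cursor(3)): buffer="mkfkvfyub" (len 9), cursors c1@3 c4@3 c2@5 c3@9, authorship .1.2.....
After op 6 (move_right): buffer="mkfkvfyub" (len 9), cursors c1@4 c4@4 c2@6 c3@9, authorship .1.2.....

Answer: mkfkvfyub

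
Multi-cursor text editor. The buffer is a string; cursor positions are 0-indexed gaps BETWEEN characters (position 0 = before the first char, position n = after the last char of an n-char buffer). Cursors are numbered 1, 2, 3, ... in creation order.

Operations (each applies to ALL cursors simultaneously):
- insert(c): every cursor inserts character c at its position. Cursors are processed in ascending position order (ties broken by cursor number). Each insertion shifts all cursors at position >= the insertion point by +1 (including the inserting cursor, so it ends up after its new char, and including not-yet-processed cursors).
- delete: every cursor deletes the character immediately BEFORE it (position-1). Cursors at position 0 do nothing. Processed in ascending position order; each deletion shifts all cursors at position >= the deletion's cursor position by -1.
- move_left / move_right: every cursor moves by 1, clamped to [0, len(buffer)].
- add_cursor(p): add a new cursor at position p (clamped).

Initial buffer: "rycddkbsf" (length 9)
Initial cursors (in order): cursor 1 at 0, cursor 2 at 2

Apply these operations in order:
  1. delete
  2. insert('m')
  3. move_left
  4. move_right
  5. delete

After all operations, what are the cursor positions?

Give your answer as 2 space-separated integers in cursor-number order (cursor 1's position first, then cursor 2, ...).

Answer: 0 1

Derivation:
After op 1 (delete): buffer="rcddkbsf" (len 8), cursors c1@0 c2@1, authorship ........
After op 2 (insert('m')): buffer="mrmcddkbsf" (len 10), cursors c1@1 c2@3, authorship 1.2.......
After op 3 (move_left): buffer="mrmcddkbsf" (len 10), cursors c1@0 c2@2, authorship 1.2.......
After op 4 (move_right): buffer="mrmcddkbsf" (len 10), cursors c1@1 c2@3, authorship 1.2.......
After op 5 (delete): buffer="rcddkbsf" (len 8), cursors c1@0 c2@1, authorship ........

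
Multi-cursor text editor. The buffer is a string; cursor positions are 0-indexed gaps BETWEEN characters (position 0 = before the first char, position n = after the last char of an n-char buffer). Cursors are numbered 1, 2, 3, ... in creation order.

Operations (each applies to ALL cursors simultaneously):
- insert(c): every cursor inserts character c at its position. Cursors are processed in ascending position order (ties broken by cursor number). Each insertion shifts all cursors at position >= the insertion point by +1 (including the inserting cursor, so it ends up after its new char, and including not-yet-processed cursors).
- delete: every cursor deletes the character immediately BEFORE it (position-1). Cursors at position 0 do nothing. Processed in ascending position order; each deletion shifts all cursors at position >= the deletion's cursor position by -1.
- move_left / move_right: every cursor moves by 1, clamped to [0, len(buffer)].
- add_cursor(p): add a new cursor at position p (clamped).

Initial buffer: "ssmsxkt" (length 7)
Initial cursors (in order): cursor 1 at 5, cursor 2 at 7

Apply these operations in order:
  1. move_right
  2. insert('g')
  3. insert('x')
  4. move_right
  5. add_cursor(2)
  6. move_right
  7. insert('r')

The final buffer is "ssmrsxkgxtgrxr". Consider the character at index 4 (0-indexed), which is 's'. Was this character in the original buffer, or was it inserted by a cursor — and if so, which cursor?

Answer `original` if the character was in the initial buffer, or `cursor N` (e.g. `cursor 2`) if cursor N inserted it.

After op 1 (move_right): buffer="ssmsxkt" (len 7), cursors c1@6 c2@7, authorship .......
After op 2 (insert('g')): buffer="ssmsxkgtg" (len 9), cursors c1@7 c2@9, authorship ......1.2
After op 3 (insert('x')): buffer="ssmsxkgxtgx" (len 11), cursors c1@8 c2@11, authorship ......11.22
After op 4 (move_right): buffer="ssmsxkgxtgx" (len 11), cursors c1@9 c2@11, authorship ......11.22
After op 5 (add_cursor(2)): buffer="ssmsxkgxtgx" (len 11), cursors c3@2 c1@9 c2@11, authorship ......11.22
After op 6 (move_right): buffer="ssmsxkgxtgx" (len 11), cursors c3@3 c1@10 c2@11, authorship ......11.22
After op 7 (insert('r')): buffer="ssmrsxkgxtgrxr" (len 14), cursors c3@4 c1@12 c2@14, authorship ...3...11.2122
Authorship (.=original, N=cursor N): . . . 3 . . . 1 1 . 2 1 2 2
Index 4: author = original

Answer: original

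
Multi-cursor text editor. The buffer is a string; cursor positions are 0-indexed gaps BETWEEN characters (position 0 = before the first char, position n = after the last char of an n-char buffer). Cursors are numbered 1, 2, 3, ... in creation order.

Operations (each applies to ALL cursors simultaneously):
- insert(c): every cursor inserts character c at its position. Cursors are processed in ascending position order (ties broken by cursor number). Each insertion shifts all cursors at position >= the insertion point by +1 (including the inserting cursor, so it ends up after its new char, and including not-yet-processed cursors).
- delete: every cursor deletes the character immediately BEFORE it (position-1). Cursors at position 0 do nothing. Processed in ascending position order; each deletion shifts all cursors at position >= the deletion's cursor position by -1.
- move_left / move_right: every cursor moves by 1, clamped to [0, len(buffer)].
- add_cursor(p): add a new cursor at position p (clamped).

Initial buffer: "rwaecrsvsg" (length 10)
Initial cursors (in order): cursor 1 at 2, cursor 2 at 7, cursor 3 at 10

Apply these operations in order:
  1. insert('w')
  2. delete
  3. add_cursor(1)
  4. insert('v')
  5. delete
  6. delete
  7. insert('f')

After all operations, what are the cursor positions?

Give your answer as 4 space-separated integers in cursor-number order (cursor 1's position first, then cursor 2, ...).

After op 1 (insert('w')): buffer="rwwaecrswvsgw" (len 13), cursors c1@3 c2@9 c3@13, authorship ..1.....2...3
After op 2 (delete): buffer="rwaecrsvsg" (len 10), cursors c1@2 c2@7 c3@10, authorship ..........
After op 3 (add_cursor(1)): buffer="rwaecrsvsg" (len 10), cursors c4@1 c1@2 c2@7 c3@10, authorship ..........
After op 4 (insert('v')): buffer="rvwvaecrsvvsgv" (len 14), cursors c4@2 c1@4 c2@10 c3@14, authorship .4.1.....2...3
After op 5 (delete): buffer="rwaecrsvsg" (len 10), cursors c4@1 c1@2 c2@7 c3@10, authorship ..........
After op 6 (delete): buffer="aecrvs" (len 6), cursors c1@0 c4@0 c2@4 c3@6, authorship ......
After op 7 (insert('f')): buffer="ffaecrfvsf" (len 10), cursors c1@2 c4@2 c2@7 c3@10, authorship 14....2..3

Answer: 2 7 10 2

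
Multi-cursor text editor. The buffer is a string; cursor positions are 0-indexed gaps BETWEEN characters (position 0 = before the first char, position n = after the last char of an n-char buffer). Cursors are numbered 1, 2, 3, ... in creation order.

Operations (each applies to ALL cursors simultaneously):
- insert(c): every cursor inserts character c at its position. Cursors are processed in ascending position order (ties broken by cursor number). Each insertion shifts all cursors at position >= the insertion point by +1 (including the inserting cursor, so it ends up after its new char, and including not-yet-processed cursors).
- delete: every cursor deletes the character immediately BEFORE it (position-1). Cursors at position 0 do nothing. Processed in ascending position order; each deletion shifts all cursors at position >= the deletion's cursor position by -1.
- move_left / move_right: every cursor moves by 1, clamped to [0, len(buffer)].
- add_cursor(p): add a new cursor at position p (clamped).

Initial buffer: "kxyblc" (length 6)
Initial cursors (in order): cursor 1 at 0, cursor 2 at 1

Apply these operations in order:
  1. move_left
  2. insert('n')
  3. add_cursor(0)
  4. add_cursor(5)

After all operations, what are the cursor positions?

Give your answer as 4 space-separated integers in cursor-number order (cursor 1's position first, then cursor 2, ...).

After op 1 (move_left): buffer="kxyblc" (len 6), cursors c1@0 c2@0, authorship ......
After op 2 (insert('n')): buffer="nnkxyblc" (len 8), cursors c1@2 c2@2, authorship 12......
After op 3 (add_cursor(0)): buffer="nnkxyblc" (len 8), cursors c3@0 c1@2 c2@2, authorship 12......
After op 4 (add_cursor(5)): buffer="nnkxyblc" (len 8), cursors c3@0 c1@2 c2@2 c4@5, authorship 12......

Answer: 2 2 0 5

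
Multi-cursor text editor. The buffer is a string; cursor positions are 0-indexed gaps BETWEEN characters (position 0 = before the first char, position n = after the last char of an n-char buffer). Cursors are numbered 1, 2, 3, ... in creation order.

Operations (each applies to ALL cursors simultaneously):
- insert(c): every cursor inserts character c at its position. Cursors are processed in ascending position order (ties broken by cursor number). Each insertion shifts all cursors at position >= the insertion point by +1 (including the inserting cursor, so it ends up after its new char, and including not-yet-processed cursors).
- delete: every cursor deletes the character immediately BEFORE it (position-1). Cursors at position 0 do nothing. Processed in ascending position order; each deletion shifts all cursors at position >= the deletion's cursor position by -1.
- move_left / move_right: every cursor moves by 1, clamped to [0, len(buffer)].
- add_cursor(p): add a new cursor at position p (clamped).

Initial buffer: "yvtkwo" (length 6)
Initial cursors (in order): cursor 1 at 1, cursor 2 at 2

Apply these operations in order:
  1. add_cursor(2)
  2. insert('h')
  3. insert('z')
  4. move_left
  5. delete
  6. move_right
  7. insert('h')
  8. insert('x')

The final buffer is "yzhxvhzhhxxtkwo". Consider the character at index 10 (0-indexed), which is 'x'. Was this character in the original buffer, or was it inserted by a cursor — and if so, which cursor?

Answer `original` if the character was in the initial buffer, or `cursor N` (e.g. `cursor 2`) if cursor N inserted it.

Answer: cursor 3

Derivation:
After op 1 (add_cursor(2)): buffer="yvtkwo" (len 6), cursors c1@1 c2@2 c3@2, authorship ......
After op 2 (insert('h')): buffer="yhvhhtkwo" (len 9), cursors c1@2 c2@5 c3@5, authorship .1.23....
After op 3 (insert('z')): buffer="yhzvhhzztkwo" (len 12), cursors c1@3 c2@8 c3@8, authorship .11.2323....
After op 4 (move_left): buffer="yhzvhhzztkwo" (len 12), cursors c1@2 c2@7 c3@7, authorship .11.2323....
After op 5 (delete): buffer="yzvhztkwo" (len 9), cursors c1@1 c2@4 c3@4, authorship .1.23....
After op 6 (move_right): buffer="yzvhztkwo" (len 9), cursors c1@2 c2@5 c3@5, authorship .1.23....
After op 7 (insert('h')): buffer="yzhvhzhhtkwo" (len 12), cursors c1@3 c2@8 c3@8, authorship .11.2323....
After op 8 (insert('x')): buffer="yzhxvhzhhxxtkwo" (len 15), cursors c1@4 c2@11 c3@11, authorship .111.232323....
Authorship (.=original, N=cursor N): . 1 1 1 . 2 3 2 3 2 3 . . . .
Index 10: author = 3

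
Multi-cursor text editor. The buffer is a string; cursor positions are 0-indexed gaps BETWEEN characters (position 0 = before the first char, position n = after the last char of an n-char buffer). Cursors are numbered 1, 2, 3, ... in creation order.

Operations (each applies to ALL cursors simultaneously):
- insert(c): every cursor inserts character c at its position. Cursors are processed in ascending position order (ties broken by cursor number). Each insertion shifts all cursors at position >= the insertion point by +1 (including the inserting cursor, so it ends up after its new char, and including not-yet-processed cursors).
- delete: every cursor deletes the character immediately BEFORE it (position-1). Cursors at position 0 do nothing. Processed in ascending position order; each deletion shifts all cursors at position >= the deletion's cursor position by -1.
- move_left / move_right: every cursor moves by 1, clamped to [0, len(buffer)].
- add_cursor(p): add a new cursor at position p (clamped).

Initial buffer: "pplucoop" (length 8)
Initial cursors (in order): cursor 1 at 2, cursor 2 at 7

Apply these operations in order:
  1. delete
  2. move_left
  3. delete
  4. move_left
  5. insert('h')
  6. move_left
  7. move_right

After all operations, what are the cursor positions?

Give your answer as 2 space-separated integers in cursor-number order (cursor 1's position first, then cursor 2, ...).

Answer: 1 4

Derivation:
After op 1 (delete): buffer="plucop" (len 6), cursors c1@1 c2@5, authorship ......
After op 2 (move_left): buffer="plucop" (len 6), cursors c1@0 c2@4, authorship ......
After op 3 (delete): buffer="pluop" (len 5), cursors c1@0 c2@3, authorship .....
After op 4 (move_left): buffer="pluop" (len 5), cursors c1@0 c2@2, authorship .....
After op 5 (insert('h')): buffer="hplhuop" (len 7), cursors c1@1 c2@4, authorship 1..2...
After op 6 (move_left): buffer="hplhuop" (len 7), cursors c1@0 c2@3, authorship 1..2...
After op 7 (move_right): buffer="hplhuop" (len 7), cursors c1@1 c2@4, authorship 1..2...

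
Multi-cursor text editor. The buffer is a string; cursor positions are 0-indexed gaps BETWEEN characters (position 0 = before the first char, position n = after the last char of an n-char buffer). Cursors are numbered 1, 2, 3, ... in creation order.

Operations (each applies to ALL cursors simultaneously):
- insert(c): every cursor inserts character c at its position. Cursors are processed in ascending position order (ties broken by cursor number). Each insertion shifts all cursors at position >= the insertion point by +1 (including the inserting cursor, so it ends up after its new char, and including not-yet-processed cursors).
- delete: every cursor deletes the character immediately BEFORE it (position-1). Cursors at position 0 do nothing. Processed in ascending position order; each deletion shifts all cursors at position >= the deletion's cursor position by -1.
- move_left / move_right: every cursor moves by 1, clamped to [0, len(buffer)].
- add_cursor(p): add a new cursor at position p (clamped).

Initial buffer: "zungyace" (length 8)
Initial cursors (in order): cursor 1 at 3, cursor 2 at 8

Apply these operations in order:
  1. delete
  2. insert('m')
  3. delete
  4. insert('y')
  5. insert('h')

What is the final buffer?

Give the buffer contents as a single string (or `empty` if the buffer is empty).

After op 1 (delete): buffer="zugyac" (len 6), cursors c1@2 c2@6, authorship ......
After op 2 (insert('m')): buffer="zumgyacm" (len 8), cursors c1@3 c2@8, authorship ..1....2
After op 3 (delete): buffer="zugyac" (len 6), cursors c1@2 c2@6, authorship ......
After op 4 (insert('y')): buffer="zuygyacy" (len 8), cursors c1@3 c2@8, authorship ..1....2
After op 5 (insert('h')): buffer="zuyhgyacyh" (len 10), cursors c1@4 c2@10, authorship ..11....22

Answer: zuyhgyacyh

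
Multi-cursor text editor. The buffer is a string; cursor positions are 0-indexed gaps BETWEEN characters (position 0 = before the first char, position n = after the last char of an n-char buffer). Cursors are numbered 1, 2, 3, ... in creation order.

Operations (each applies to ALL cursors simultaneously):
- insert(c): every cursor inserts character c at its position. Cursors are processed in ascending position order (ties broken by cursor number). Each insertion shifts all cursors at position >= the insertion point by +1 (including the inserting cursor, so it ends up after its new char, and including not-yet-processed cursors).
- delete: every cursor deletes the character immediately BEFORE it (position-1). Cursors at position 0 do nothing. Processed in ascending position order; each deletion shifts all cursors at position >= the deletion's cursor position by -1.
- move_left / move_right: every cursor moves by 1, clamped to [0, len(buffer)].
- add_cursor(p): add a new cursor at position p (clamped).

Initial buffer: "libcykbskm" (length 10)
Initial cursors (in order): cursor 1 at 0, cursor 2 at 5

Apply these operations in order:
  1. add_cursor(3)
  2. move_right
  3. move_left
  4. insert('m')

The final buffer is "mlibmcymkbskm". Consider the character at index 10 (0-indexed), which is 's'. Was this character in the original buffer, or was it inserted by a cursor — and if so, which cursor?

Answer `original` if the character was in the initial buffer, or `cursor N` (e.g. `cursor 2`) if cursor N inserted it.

Answer: original

Derivation:
After op 1 (add_cursor(3)): buffer="libcykbskm" (len 10), cursors c1@0 c3@3 c2@5, authorship ..........
After op 2 (move_right): buffer="libcykbskm" (len 10), cursors c1@1 c3@4 c2@6, authorship ..........
After op 3 (move_left): buffer="libcykbskm" (len 10), cursors c1@0 c3@3 c2@5, authorship ..........
After op 4 (insert('m')): buffer="mlibmcymkbskm" (len 13), cursors c1@1 c3@5 c2@8, authorship 1...3..2.....
Authorship (.=original, N=cursor N): 1 . . . 3 . . 2 . . . . .
Index 10: author = original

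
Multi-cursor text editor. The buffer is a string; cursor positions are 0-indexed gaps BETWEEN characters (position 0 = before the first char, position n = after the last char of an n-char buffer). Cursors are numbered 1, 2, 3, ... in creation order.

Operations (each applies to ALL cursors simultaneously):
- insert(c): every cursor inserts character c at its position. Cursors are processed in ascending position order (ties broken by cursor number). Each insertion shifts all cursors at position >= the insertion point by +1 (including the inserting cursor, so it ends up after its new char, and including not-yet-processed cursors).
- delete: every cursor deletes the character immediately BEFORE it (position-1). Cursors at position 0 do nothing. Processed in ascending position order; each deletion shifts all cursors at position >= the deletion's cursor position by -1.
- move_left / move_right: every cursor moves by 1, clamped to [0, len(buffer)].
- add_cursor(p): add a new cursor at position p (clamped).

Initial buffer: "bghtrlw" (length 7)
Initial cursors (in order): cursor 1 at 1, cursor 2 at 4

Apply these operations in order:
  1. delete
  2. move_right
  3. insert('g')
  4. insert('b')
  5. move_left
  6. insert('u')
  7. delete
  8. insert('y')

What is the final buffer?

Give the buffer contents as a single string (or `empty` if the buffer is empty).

After op 1 (delete): buffer="ghrlw" (len 5), cursors c1@0 c2@2, authorship .....
After op 2 (move_right): buffer="ghrlw" (len 5), cursors c1@1 c2@3, authorship .....
After op 3 (insert('g')): buffer="gghrglw" (len 7), cursors c1@2 c2@5, authorship .1..2..
After op 4 (insert('b')): buffer="ggbhrgblw" (len 9), cursors c1@3 c2@7, authorship .11..22..
After op 5 (move_left): buffer="ggbhrgblw" (len 9), cursors c1@2 c2@6, authorship .11..22..
After op 6 (insert('u')): buffer="ggubhrgublw" (len 11), cursors c1@3 c2@8, authorship .111..222..
After op 7 (delete): buffer="ggbhrgblw" (len 9), cursors c1@2 c2@6, authorship .11..22..
After op 8 (insert('y')): buffer="ggybhrgyblw" (len 11), cursors c1@3 c2@8, authorship .111..222..

Answer: ggybhrgyblw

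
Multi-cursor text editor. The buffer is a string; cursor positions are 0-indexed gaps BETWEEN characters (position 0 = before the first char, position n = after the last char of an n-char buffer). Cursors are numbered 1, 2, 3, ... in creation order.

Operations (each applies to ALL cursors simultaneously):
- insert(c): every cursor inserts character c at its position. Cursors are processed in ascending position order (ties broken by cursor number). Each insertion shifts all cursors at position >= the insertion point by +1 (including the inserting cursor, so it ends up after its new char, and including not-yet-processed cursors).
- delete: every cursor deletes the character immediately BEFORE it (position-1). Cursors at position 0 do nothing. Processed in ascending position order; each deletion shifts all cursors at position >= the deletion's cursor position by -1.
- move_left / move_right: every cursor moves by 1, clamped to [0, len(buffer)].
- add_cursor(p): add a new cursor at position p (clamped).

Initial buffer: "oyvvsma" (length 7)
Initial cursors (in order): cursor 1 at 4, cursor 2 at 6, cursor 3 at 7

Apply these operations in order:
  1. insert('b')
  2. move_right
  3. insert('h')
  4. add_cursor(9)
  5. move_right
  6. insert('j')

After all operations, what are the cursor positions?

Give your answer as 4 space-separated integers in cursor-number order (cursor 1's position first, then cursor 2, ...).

After op 1 (insert('b')): buffer="oyvvbsmbab" (len 10), cursors c1@5 c2@8 c3@10, authorship ....1..2.3
After op 2 (move_right): buffer="oyvvbsmbab" (len 10), cursors c1@6 c2@9 c3@10, authorship ....1..2.3
After op 3 (insert('h')): buffer="oyvvbshmbahbh" (len 13), cursors c1@7 c2@11 c3@13, authorship ....1.1.2.233
After op 4 (add_cursor(9)): buffer="oyvvbshmbahbh" (len 13), cursors c1@7 c4@9 c2@11 c3@13, authorship ....1.1.2.233
After op 5 (move_right): buffer="oyvvbshmbahbh" (len 13), cursors c1@8 c4@10 c2@12 c3@13, authorship ....1.1.2.233
After op 6 (insert('j')): buffer="oyvvbshmjbajhbjhj" (len 17), cursors c1@9 c4@12 c2@15 c3@17, authorship ....1.1.12.423233

Answer: 9 15 17 12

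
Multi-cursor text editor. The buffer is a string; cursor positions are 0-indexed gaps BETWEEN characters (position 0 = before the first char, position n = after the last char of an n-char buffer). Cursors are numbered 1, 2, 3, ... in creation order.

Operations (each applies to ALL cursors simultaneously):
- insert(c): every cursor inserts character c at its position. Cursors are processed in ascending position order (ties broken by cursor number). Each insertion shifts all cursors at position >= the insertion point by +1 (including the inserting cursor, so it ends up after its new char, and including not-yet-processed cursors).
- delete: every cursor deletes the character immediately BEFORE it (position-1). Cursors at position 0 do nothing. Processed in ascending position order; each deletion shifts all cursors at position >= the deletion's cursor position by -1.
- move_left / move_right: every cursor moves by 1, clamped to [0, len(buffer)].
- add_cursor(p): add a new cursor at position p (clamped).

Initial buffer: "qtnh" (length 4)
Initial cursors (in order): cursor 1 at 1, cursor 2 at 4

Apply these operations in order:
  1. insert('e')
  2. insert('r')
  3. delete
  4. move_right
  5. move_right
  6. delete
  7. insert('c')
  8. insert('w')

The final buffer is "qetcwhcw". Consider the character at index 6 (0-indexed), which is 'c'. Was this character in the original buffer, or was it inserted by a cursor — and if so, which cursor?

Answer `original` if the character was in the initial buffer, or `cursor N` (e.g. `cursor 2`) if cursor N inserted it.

Answer: cursor 2

Derivation:
After op 1 (insert('e')): buffer="qetnhe" (len 6), cursors c1@2 c2@6, authorship .1...2
After op 2 (insert('r')): buffer="qertnher" (len 8), cursors c1@3 c2@8, authorship .11...22
After op 3 (delete): buffer="qetnhe" (len 6), cursors c1@2 c2@6, authorship .1...2
After op 4 (move_right): buffer="qetnhe" (len 6), cursors c1@3 c2@6, authorship .1...2
After op 5 (move_right): buffer="qetnhe" (len 6), cursors c1@4 c2@6, authorship .1...2
After op 6 (delete): buffer="qeth" (len 4), cursors c1@3 c2@4, authorship .1..
After op 7 (insert('c')): buffer="qetchc" (len 6), cursors c1@4 c2@6, authorship .1.1.2
After op 8 (insert('w')): buffer="qetcwhcw" (len 8), cursors c1@5 c2@8, authorship .1.11.22
Authorship (.=original, N=cursor N): . 1 . 1 1 . 2 2
Index 6: author = 2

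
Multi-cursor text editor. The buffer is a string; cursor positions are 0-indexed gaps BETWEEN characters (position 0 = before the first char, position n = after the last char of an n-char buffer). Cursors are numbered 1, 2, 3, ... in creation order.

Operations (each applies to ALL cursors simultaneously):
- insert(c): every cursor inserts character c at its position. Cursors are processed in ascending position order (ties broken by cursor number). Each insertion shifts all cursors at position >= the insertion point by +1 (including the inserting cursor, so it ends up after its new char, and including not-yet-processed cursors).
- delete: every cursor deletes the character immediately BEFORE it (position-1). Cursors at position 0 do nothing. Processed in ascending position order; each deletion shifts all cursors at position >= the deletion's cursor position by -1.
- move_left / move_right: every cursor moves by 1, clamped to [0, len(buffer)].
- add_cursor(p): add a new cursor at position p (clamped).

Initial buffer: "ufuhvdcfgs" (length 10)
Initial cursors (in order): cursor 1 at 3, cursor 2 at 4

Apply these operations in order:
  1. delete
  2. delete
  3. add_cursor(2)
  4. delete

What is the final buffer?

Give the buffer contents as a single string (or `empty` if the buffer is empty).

Answer: vcfgs

Derivation:
After op 1 (delete): buffer="ufvdcfgs" (len 8), cursors c1@2 c2@2, authorship ........
After op 2 (delete): buffer="vdcfgs" (len 6), cursors c1@0 c2@0, authorship ......
After op 3 (add_cursor(2)): buffer="vdcfgs" (len 6), cursors c1@0 c2@0 c3@2, authorship ......
After op 4 (delete): buffer="vcfgs" (len 5), cursors c1@0 c2@0 c3@1, authorship .....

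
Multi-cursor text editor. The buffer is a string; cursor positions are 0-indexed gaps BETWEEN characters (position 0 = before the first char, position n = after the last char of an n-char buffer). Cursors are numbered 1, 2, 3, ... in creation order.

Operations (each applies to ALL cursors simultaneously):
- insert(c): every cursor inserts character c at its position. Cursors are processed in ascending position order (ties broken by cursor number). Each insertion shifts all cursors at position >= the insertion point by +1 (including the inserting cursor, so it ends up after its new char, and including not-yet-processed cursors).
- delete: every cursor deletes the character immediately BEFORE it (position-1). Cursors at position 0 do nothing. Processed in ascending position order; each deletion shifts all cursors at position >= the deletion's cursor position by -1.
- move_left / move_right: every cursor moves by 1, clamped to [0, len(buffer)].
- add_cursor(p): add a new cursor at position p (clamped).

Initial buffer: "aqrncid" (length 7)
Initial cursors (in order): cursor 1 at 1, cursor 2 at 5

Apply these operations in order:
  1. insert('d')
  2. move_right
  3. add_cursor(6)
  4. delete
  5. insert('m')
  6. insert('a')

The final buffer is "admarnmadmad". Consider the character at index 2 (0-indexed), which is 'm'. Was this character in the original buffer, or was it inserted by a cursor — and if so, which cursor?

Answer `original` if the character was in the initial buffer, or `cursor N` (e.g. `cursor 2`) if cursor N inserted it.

Answer: cursor 1

Derivation:
After op 1 (insert('d')): buffer="adqrncdid" (len 9), cursors c1@2 c2@7, authorship .1....2..
After op 2 (move_right): buffer="adqrncdid" (len 9), cursors c1@3 c2@8, authorship .1....2..
After op 3 (add_cursor(6)): buffer="adqrncdid" (len 9), cursors c1@3 c3@6 c2@8, authorship .1....2..
After op 4 (delete): buffer="adrndd" (len 6), cursors c1@2 c3@4 c2@5, authorship .1..2.
After op 5 (insert('m')): buffer="admrnmdmd" (len 9), cursors c1@3 c3@6 c2@8, authorship .11..322.
After op 6 (insert('a')): buffer="admarnmadmad" (len 12), cursors c1@4 c3@8 c2@11, authorship .111..33222.
Authorship (.=original, N=cursor N): . 1 1 1 . . 3 3 2 2 2 .
Index 2: author = 1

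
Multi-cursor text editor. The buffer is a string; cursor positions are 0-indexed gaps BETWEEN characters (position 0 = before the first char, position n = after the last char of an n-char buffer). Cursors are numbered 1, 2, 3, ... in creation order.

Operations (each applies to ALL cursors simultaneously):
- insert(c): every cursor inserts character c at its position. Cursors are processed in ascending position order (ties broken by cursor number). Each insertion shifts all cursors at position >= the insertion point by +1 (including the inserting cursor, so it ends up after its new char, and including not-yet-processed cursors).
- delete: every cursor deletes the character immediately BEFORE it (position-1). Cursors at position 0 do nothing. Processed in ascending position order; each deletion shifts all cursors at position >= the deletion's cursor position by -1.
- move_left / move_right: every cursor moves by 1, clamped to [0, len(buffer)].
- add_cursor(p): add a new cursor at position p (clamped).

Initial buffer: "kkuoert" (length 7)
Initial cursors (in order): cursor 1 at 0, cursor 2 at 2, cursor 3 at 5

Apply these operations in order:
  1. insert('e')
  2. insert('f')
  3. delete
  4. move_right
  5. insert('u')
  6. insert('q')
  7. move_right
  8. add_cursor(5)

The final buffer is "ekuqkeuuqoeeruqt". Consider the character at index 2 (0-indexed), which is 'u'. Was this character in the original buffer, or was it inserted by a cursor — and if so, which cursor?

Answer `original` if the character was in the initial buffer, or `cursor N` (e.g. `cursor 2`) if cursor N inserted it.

Answer: cursor 1

Derivation:
After op 1 (insert('e')): buffer="ekkeuoeert" (len 10), cursors c1@1 c2@4 c3@8, authorship 1..2...3..
After op 2 (insert('f')): buffer="efkkefuoeefrt" (len 13), cursors c1@2 c2@6 c3@11, authorship 11..22...33..
After op 3 (delete): buffer="ekkeuoeert" (len 10), cursors c1@1 c2@4 c3@8, authorship 1..2...3..
After op 4 (move_right): buffer="ekkeuoeert" (len 10), cursors c1@2 c2@5 c3@9, authorship 1..2...3..
After op 5 (insert('u')): buffer="ekukeuuoeerut" (len 13), cursors c1@3 c2@7 c3@12, authorship 1.1.2.2..3.3.
After op 6 (insert('q')): buffer="ekuqkeuuqoeeruqt" (len 16), cursors c1@4 c2@9 c3@15, authorship 1.11.2.22..3.33.
After op 7 (move_right): buffer="ekuqkeuuqoeeruqt" (len 16), cursors c1@5 c2@10 c3@16, authorship 1.11.2.22..3.33.
After op 8 (add_cursor(5)): buffer="ekuqkeuuqoeeruqt" (len 16), cursors c1@5 c4@5 c2@10 c3@16, authorship 1.11.2.22..3.33.
Authorship (.=original, N=cursor N): 1 . 1 1 . 2 . 2 2 . . 3 . 3 3 .
Index 2: author = 1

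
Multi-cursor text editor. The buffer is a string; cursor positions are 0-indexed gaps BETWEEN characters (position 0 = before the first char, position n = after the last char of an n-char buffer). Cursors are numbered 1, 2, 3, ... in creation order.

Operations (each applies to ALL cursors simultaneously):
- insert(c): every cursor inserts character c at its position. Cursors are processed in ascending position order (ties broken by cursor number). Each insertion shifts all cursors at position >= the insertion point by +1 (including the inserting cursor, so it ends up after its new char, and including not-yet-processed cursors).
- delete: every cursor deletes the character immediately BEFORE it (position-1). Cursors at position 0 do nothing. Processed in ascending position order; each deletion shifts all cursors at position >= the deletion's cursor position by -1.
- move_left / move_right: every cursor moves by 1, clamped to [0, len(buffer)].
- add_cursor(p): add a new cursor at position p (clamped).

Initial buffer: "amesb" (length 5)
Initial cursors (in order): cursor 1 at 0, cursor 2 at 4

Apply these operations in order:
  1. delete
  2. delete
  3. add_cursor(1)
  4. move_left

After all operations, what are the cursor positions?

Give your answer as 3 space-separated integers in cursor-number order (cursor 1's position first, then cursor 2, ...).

Answer: 0 1 0

Derivation:
After op 1 (delete): buffer="ameb" (len 4), cursors c1@0 c2@3, authorship ....
After op 2 (delete): buffer="amb" (len 3), cursors c1@0 c2@2, authorship ...
After op 3 (add_cursor(1)): buffer="amb" (len 3), cursors c1@0 c3@1 c2@2, authorship ...
After op 4 (move_left): buffer="amb" (len 3), cursors c1@0 c3@0 c2@1, authorship ...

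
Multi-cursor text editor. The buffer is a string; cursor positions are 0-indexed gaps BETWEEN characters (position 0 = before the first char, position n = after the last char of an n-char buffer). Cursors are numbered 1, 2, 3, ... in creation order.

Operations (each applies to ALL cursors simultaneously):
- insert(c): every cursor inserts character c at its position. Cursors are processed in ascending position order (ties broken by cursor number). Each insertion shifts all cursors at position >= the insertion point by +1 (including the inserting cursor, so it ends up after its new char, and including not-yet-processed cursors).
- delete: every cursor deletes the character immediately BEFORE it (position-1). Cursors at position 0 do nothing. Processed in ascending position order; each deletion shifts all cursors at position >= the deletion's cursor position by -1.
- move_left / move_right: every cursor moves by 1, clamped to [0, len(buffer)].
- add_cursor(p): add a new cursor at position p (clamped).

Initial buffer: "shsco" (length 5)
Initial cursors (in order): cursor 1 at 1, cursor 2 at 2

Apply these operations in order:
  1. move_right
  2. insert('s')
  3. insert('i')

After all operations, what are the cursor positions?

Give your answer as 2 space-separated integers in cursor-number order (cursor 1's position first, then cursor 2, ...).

After op 1 (move_right): buffer="shsco" (len 5), cursors c1@2 c2@3, authorship .....
After op 2 (insert('s')): buffer="shsssco" (len 7), cursors c1@3 c2@5, authorship ..1.2..
After op 3 (insert('i')): buffer="shsissico" (len 9), cursors c1@4 c2@7, authorship ..11.22..

Answer: 4 7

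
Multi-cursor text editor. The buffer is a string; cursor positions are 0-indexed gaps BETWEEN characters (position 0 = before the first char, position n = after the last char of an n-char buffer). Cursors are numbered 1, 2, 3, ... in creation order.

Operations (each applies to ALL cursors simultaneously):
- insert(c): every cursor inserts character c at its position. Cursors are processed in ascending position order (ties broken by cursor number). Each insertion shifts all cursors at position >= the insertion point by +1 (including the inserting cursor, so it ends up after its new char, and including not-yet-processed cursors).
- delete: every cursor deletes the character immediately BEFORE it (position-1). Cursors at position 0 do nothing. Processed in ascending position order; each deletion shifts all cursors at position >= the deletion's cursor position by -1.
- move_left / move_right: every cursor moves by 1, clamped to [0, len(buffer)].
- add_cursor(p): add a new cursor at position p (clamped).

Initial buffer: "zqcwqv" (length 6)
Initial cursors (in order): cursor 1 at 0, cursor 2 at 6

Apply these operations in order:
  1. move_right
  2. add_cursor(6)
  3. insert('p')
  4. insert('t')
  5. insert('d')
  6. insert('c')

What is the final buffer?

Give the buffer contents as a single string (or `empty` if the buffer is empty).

Answer: zptdcqcwqvppttddcc

Derivation:
After op 1 (move_right): buffer="zqcwqv" (len 6), cursors c1@1 c2@6, authorship ......
After op 2 (add_cursor(6)): buffer="zqcwqv" (len 6), cursors c1@1 c2@6 c3@6, authorship ......
After op 3 (insert('p')): buffer="zpqcwqvpp" (len 9), cursors c1@2 c2@9 c3@9, authorship .1.....23
After op 4 (insert('t')): buffer="zptqcwqvpptt" (len 12), cursors c1@3 c2@12 c3@12, authorship .11.....2323
After op 5 (insert('d')): buffer="zptdqcwqvppttdd" (len 15), cursors c1@4 c2@15 c3@15, authorship .111.....232323
After op 6 (insert('c')): buffer="zptdcqcwqvppttddcc" (len 18), cursors c1@5 c2@18 c3@18, authorship .1111.....23232323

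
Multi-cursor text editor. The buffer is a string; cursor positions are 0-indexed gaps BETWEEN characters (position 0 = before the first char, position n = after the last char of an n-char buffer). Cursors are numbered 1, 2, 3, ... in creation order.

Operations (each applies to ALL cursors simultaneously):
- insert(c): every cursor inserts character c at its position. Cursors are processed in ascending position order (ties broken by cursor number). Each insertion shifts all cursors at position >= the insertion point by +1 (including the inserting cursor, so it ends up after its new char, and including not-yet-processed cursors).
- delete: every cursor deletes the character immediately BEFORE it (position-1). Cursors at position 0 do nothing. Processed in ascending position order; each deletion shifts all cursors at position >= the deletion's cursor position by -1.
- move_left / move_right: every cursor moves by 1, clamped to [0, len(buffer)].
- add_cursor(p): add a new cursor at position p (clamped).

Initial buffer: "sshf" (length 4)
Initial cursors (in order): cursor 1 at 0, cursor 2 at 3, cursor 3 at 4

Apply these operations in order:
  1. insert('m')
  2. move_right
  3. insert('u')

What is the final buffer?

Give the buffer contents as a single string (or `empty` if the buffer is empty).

Answer: msushmfumu

Derivation:
After op 1 (insert('m')): buffer="msshmfm" (len 7), cursors c1@1 c2@5 c3@7, authorship 1...2.3
After op 2 (move_right): buffer="msshmfm" (len 7), cursors c1@2 c2@6 c3@7, authorship 1...2.3
After op 3 (insert('u')): buffer="msushmfumu" (len 10), cursors c1@3 c2@8 c3@10, authorship 1.1..2.233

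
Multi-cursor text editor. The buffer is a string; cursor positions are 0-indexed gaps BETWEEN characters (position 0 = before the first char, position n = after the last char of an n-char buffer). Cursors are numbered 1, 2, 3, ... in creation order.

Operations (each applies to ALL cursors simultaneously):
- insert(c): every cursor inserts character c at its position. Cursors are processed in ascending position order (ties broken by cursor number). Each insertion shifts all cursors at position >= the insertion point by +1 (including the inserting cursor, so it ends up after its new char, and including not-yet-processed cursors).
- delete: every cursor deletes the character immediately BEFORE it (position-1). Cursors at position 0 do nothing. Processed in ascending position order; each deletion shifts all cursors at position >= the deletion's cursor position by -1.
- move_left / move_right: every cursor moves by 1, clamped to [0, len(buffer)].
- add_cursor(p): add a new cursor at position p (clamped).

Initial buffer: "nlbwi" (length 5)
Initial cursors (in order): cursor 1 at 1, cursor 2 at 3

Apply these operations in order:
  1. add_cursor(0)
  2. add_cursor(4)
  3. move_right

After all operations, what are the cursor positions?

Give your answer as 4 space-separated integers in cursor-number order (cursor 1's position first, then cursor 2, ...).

Answer: 2 4 1 5

Derivation:
After op 1 (add_cursor(0)): buffer="nlbwi" (len 5), cursors c3@0 c1@1 c2@3, authorship .....
After op 2 (add_cursor(4)): buffer="nlbwi" (len 5), cursors c3@0 c1@1 c2@3 c4@4, authorship .....
After op 3 (move_right): buffer="nlbwi" (len 5), cursors c3@1 c1@2 c2@4 c4@5, authorship .....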